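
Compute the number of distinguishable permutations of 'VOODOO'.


Letters: 6, freq: {'V': 1, 'O': 4, 'D': 1}
6!/(1!×4!×1!) = 720/24 = 30

30


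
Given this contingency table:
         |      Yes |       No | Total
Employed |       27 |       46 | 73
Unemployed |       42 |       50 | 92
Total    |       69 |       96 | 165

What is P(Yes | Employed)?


P(Yes | Employed) = 27/(27+46) = 27/73

P(Yes|Employed) = 27/73 ≈ 36.99%


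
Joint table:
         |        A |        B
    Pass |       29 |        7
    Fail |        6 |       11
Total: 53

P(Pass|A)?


P(Pass|A) = 29/(29+6) = 29/35

P = 29/35 ≈ 82.86%


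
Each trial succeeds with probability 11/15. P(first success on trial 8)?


Geometric: P(X=8) = (1-p)^(k-1)×p = (4/15)^7×11/15 = 180224/2562890625

P(X=8) = 180224/2562890625 ≈ 0.01%


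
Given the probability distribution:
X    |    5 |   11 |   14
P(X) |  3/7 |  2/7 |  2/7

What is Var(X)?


E[X] = 65/7
E[X²] = 709/7
Var(X) = E[X²] - (E[X])² = 709/7 - 4225/49 = 738/49

Var(X) = 738/49 ≈ 15.0612


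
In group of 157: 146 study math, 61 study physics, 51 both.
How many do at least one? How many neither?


|A∪B| = 146+61-51 = 156
Neither = 157-156 = 1

At least one: 156; Neither: 1


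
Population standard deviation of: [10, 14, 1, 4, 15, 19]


Mean = 63/6 = 21/2
  (10-21/2)²=1/4
  (14-21/2)²=49/4
  (1-21/2)²=361/4
  (4-21/2)²=169/4
  (15-21/2)²=81/4
  (19-21/2)²=289/4
Σ(x-μ)² = 475/2
σ² = (475/2)/6 = 475/12

σ = √(475/12) ≈ 6.2915


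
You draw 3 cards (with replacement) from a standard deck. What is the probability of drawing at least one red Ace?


P(not a red Ace) = 50/52 = 25/26
P(none in 3 draws) = (25/26)^3 = 15625/17576
P(≥1 red Ace) = 1 - 15625/17576 = 1951/17576

P = 1951/17576 ≈ 11.10%


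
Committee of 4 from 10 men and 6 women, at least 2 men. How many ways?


Count by #men:
  2M,2W: C(10,2)×C(6,2)=675
  3M,1W: C(10,3)×C(6,1)=720
  4M,0W: C(10,4)×C(6,0)=210
Total = 1605

1605


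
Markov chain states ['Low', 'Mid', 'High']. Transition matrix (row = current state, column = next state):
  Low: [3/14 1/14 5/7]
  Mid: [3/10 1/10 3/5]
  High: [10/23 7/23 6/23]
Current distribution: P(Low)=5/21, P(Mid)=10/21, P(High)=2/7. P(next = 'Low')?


P(next=Low) = Σᵢ P(now=i)×P(i→Low)
= 5/21×3/14 + 10/21×3/10 + 2/7×10/23
= 5/98 + 1/7 + 20/161 = 717/2254

P = 717/2254 ≈ 0.3181


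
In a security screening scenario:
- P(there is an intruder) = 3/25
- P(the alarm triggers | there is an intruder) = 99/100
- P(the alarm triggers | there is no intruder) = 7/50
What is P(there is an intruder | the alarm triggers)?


Using Bayes' theorem:
P(A|B) = P(B|A)·P(A) / P(B)

P(the alarm triggers) = 99/100 × 3/25 + 7/50 × 22/25
= 297/2500 + 77/625 = 121/500

P(there is an intruder|the alarm triggers) = (297/2500) / (121/500) = 27/55

P(there is an intruder|the alarm triggers) = 27/55 ≈ 49.09%


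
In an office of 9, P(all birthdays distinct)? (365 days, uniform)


P(all different) = Π(365-i)/365 for i=0..8
= (365/365)×(364/365)×...×(357/365)
= 0.905376

P ≈ 0.9054 ≈ 90.54%


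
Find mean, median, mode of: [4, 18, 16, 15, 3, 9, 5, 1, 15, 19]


Sorted: [1, 3, 4, 5, 9, 15, 15, 16, 18, 19]
Mean = 105/10 = 21/2
Median = 12
Freq: {4: 1, 18: 1, 16: 1, 15: 2, 3: 1, 9: 1, 5: 1, 1: 1, 19: 1}
Mode: [15]

Mean=21/2, Median=12, Mode=15


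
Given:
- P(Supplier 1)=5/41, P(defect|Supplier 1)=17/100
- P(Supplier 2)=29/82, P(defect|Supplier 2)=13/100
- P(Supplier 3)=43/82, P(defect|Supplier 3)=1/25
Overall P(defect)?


P(B) = Σ P(B|Aᵢ)×P(Aᵢ)
  17/100×5/41 = 17/820
  13/100×29/82 = 377/8200
  1/25×43/82 = 43/2050
Sum = 719/8200

P(defect) = 719/8200 ≈ 8.77%


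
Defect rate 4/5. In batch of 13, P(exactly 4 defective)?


Binomial: P(X=4) = C(13,4)×p^4×(1-p)^9
= 715 × 256/625 × 1/1953125 = 36608/244140625

P(X=4) = 36608/244140625 ≈ 0.01%


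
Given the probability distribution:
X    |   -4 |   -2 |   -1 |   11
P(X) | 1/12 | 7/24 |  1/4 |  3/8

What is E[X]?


E[X] = Σ x·P(X=x)
= (-4)×(1/12) + (-2)×(7/24) + (-1)×(1/4) + (11)×(3/8)
= 71/24

E[X] = 71/24


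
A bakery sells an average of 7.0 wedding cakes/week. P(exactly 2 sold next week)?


Poisson(λ=7.0): P(X=2) = e^(-λ)×λ^k/k!
= e^(-7.0) × 7.0^2 / 2!
≈ 0.0009118819656 × 49 / 2 ≈ 0.022341

P(X=2) ≈ 0.022341 ≈ 2.23%


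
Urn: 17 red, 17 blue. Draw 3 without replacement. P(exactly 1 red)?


Hypergeometric: C(17,1)×C(17,2)/C(34,3)
= 17×136/5984 = 17/44

P(X=1) = 17/44 ≈ 38.64%


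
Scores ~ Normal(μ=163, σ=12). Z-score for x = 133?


z = (x - μ)/σ = (133 - 163)/12 = -2.5

z = -2.5


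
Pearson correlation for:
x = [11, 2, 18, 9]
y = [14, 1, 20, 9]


n=4, Σx=40, Σy=44, Σxy=597, Σx²=530, Σy²=678
r = (4×597 - 40×44)/√((4×530 - 40²)(4×678 - 44²))
= 628/√(520×776) = 628/√403520 ≈ 628/635.2322 ≈ 0.9886

r ≈ 0.9886


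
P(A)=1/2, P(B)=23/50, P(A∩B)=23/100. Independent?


P(A)×P(B) = 23/100
P(A∩B) = 23/100
Equal ✓ → Independent

Yes, independent


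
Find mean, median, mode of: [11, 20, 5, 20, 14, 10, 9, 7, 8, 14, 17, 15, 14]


Sorted: [5, 7, 8, 9, 10, 11, 14, 14, 14, 15, 17, 20, 20]
Mean = 164/13
Median = 14
Freq: {11: 1, 20: 2, 5: 1, 14: 3, 10: 1, 9: 1, 7: 1, 8: 1, 17: 1, 15: 1}
Mode: [14]

Mean=164/13, Median=14, Mode=14


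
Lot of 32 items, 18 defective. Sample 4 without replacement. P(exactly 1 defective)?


Hypergeometric: C(18,1)×C(14,3)/C(32,4)
= 18×364/35960 = 819/4495

P(X=1) = 819/4495 ≈ 18.22%


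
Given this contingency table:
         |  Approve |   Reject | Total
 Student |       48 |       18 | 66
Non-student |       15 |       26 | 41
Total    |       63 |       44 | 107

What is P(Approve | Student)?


P(Approve | Student) = 48/(48+18) = 48/66 = 8/11

P(Approve|Student) = 8/11 ≈ 72.73%


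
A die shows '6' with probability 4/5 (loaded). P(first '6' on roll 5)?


Geometric: P(X=5) = (1-p)^(k-1)×p = (1/5)^4×4/5 = 4/3125

P(X=5) = 4/3125 ≈ 0.13%


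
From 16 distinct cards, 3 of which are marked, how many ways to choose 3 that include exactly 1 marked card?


Choose 1 of the 3 marked cards and 2 of the other 13 cards:
C(3,1)×C(13,2) = 3×78 = 234

234


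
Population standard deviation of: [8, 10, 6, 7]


Mean = 31/4
  (8-31/4)²=1/16
  (10-31/4)²=81/16
  (6-31/4)²=49/16
  (7-31/4)²=9/16
Σ(x-μ)² = 35/4
σ² = (35/4)/4 = 35/16

σ = √(35/16) ≈ 1.4790


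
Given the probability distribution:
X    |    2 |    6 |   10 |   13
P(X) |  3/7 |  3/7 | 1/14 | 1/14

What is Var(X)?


E[X] = 71/14
E[X²] = 509/14
Var(X) = E[X²] - (E[X])² = 509/14 - 5041/196 = 2085/196

Var(X) = 2085/196 ≈ 10.6378


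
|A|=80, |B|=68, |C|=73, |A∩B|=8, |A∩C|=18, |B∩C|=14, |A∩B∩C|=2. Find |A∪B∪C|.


|A∪B∪C| = 80+68+73-8-18-14+2 = 183

|A∪B∪C| = 183


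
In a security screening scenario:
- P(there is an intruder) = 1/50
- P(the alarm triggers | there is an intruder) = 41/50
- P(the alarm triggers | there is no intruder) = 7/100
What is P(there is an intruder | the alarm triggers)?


Using Bayes' theorem:
P(A|B) = P(B|A)·P(A) / P(B)

P(the alarm triggers) = 41/50 × 1/50 + 7/100 × 49/50
= 41/2500 + 343/5000 = 17/200

P(there is an intruder|the alarm triggers) = (41/2500) / (17/200) = 82/425

P(there is an intruder|the alarm triggers) = 82/425 ≈ 19.29%


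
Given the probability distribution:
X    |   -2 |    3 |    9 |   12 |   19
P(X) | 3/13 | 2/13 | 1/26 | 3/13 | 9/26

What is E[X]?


E[X] = Σ x·P(X=x)
= (-2)×(3/13) + (3)×(2/13) + (9)×(1/26) + (12)×(3/13) + (19)×(9/26)
= 126/13

E[X] = 126/13


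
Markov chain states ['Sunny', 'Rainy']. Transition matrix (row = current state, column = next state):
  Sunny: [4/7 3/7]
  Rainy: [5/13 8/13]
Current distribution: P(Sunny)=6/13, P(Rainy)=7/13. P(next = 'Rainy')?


P(next=Rainy) = Σᵢ P(now=i)×P(i→Rainy)
= 6/13×3/7 + 7/13×8/13
= 18/91 + 56/169 = 626/1183

P = 626/1183 ≈ 0.5292


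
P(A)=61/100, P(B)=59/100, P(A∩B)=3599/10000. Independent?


P(A)×P(B) = 3599/10000
P(A∩B) = 3599/10000
Equal ✓ → Independent

Yes, independent


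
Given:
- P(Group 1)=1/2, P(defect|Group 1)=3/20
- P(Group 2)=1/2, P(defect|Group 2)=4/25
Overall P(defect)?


P(B) = Σ P(B|Aᵢ)×P(Aᵢ)
  3/20×1/2 = 3/40
  4/25×1/2 = 2/25
Sum = 31/200

P(defect) = 31/200 ≈ 15.50%


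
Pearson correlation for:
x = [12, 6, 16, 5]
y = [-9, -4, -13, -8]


n=4, Σx=39, Σy=-34, Σxy=-380, Σx²=461, Σy²=330
r = (4×(-380) - 39×(-34))/√((4×461 - 39²)(4×330 - (-34)²))
= -194/√(323×164) = -194/√52972 ≈ -194/230.1565 ≈ -0.8429

r ≈ -0.8429


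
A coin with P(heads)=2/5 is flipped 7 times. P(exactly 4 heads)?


Binomial: P(X=4) = C(7,4)×p^4×(1-p)^3
= 35 × 16/625 × 27/125 = 3024/15625

P(X=4) = 3024/15625 ≈ 19.35%


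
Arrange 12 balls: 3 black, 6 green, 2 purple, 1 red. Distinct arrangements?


12!/(3!×6!×2!×1!) = 55440

55440


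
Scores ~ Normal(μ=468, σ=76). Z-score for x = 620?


z = (x - μ)/σ = (620 - 468)/76 = 2.0

z = 2.0


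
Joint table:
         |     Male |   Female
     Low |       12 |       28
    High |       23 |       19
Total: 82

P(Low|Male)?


P(Low|Male) = 12/(12+23) = 12/35

P = 12/35 ≈ 34.29%


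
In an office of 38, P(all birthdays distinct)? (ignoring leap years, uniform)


P(all different) = Π(365-i)/365 for i=0..37
= (365/365)×(364/365)×...×(328/365)
= 0.135932

P ≈ 0.1359 ≈ 13.59%


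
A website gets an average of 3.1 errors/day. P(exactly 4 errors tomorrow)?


Poisson(λ=3.1): P(X=4) = e^(-λ)×λ^k/k!
= e^(-3.1) × 3.1^4 / 4!
≈ 0.04504920239 × 92.3521 / 24 ≈ 0.173350

P(X=4) ≈ 0.173350 ≈ 17.33%


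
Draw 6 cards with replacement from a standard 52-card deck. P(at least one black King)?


P(not a black King) = 50/52 = 25/26
P(none in 6 draws) = (25/26)^6 = 244140625/308915776
P(≥1 black King) = 1 - 244140625/308915776 = 64775151/308915776

P = 64775151/308915776 ≈ 20.97%


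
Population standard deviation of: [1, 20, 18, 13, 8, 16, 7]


Mean = 83/7
  (1-83/7)²=5776/49
  (20-83/7)²=3249/49
  (18-83/7)²=1849/49
  (13-83/7)²=64/49
  (8-83/7)²=729/49
  (16-83/7)²=841/49
  (7-83/7)²=1156/49
Σ(x-μ)² = 1952/7
σ² = (1952/7)/7 = 1952/49

σ = √(1952/49) ≈ 6.3116


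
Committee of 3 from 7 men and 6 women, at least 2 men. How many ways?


Count by #men:
  2M,1W: C(7,2)×C(6,1)=126
  3M,0W: C(7,3)×C(6,0)=35
Total = 161

161


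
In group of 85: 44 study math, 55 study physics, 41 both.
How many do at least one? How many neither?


|A∪B| = 44+55-41 = 58
Neither = 85-58 = 27

At least one: 58; Neither: 27


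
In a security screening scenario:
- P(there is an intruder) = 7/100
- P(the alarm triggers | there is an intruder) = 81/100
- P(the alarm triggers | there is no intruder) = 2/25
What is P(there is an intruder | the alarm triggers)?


Using Bayes' theorem:
P(A|B) = P(B|A)·P(A) / P(B)

P(the alarm triggers) = 81/100 × 7/100 + 2/25 × 93/100
= 567/10000 + 93/1250 = 1311/10000

P(there is an intruder|the alarm triggers) = (567/10000) / (1311/10000) = 189/437

P(there is an intruder|the alarm triggers) = 189/437 ≈ 43.25%


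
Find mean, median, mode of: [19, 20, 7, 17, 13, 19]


Sorted: [7, 13, 17, 19, 19, 20]
Mean = 95/6
Median = 18
Freq: {19: 2, 20: 1, 7: 1, 17: 1, 13: 1}
Mode: [19]

Mean=95/6, Median=18, Mode=19


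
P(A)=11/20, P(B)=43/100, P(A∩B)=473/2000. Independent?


P(A)×P(B) = 473/2000
P(A∩B) = 473/2000
Equal ✓ → Independent

Yes, independent


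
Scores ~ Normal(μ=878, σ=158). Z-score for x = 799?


z = (x - μ)/σ = (799 - 878)/158 = -0.5

z = -0.5


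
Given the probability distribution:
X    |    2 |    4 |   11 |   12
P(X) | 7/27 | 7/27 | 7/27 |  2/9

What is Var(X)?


E[X] = 191/27
E[X²] = 617/9
Var(X) = E[X²] - (E[X])² = 617/9 - 36481/729 = 13496/729

Var(X) = 13496/729 ≈ 18.5130


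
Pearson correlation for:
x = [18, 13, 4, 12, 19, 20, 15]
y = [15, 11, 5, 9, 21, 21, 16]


n=7, Σx=101, Σy=98, Σxy=1600, Σx²=1639, Σy²=1590
r = (7×1600 - 101×98)/√((7×1639 - 101²)(7×1590 - 98²))
= 1302/√(1272×1526) = 1302/√1941072 ≈ 1302/1393.2236 ≈ 0.9345

r ≈ 0.9345


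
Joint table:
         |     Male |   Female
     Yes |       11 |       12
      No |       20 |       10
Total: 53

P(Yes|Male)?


P(Yes|Male) = 11/(11+20) = 11/31

P = 11/31 ≈ 35.48%


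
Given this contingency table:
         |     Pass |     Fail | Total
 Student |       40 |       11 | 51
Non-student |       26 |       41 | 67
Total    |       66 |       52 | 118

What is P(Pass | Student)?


P(Pass | Student) = 40/(40+11) = 40/51

P(Pass|Student) = 40/51 ≈ 78.43%


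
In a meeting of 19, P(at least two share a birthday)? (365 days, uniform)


P(all different) = Π(365-i)/365 for i=0..18
= 0.620881
P(match) = 1 - 0.620881 = 0.379119

P ≈ 0.3791 ≈ 37.91%


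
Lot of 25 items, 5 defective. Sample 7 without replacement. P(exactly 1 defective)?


Hypergeometric: C(5,1)×C(20,6)/C(25,7)
= 5×38760/480700 = 102/253

P(X=1) = 102/253 ≈ 40.32%


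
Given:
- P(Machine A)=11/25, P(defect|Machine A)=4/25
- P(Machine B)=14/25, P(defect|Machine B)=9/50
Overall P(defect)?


P(B) = Σ P(B|Aᵢ)×P(Aᵢ)
  4/25×11/25 = 44/625
  9/50×14/25 = 63/625
Sum = 107/625

P(defect) = 107/625 ≈ 17.12%


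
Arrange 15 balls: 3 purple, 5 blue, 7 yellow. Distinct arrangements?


15!/(3!×5!×7!) = 360360

360360


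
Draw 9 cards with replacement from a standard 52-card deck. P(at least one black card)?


P(not a black card) = 26/52 = 1/2
P(none in 9 draws) = (1/2)^9 = 1/512
P(≥1 black card) = 1 - 1/512 = 511/512

P = 511/512 ≈ 99.80%


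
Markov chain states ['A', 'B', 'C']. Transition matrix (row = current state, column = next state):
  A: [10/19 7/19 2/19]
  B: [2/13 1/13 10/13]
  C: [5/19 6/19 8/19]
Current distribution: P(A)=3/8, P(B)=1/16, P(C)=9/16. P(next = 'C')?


P(next=C) = Σᵢ P(now=i)×P(i→C)
= 3/8×2/19 + 1/16×10/13 + 9/16×8/19
= 3/76 + 5/104 + 9/38 = 641/1976

P = 641/1976 ≈ 0.3244


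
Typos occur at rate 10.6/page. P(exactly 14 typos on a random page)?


Poisson(λ=10.6): P(X=14) = e^(-λ)×λ^k/k!
= e^(-10.6) × 10.6^14 / 14!
≈ 2.491600973e-05 × 2.26090395575e+14 / 87178291200 ≈ 0.064618

P(X=14) ≈ 0.064618 ≈ 6.46%


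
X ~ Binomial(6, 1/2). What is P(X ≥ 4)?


P(X ≥ 4) = Σ P(X=i) for i=4..6
P(X=4) = 15/64
P(X=5) = 3/32
P(X=6) = 1/64
Sum = 11/32

P(X ≥ 4) = 11/32 ≈ 34.38%


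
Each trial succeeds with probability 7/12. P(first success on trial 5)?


Geometric: P(X=5) = (1-p)^(k-1)×p = (5/12)^4×7/12 = 4375/248832

P(X=5) = 4375/248832 ≈ 1.76%


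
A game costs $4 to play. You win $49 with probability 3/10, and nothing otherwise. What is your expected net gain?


E[gain] = (49-4)×3/10 + (-4)×7/10
= 27/2 - 14/5 = 107/10

Expected net gain = $107/10 ≈ $10.70


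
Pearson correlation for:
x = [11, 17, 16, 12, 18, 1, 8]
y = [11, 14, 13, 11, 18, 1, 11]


n=7, Σx=83, Σy=79, Σxy=1112, Σx²=1199, Σy²=1053
r = (7×1112 - 83×79)/√((7×1199 - 83²)(7×1053 - 79²))
= 1227/√(1504×1130) = 1227/√1699520 ≈ 1227/1303.6564 ≈ 0.9412

r ≈ 0.9412


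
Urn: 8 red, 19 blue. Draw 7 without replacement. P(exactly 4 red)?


Hypergeometric: C(8,4)×C(19,3)/C(27,7)
= 70×969/888030 = 2261/29601

P(X=4) = 2261/29601 ≈ 7.64%


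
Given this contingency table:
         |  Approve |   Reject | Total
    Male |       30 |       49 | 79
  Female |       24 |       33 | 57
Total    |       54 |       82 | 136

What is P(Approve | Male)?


P(Approve | Male) = 30/(30+49) = 30/79

P(Approve|Male) = 30/79 ≈ 37.97%


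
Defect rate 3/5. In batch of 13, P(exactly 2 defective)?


Binomial: P(X=2) = C(13,2)×p^2×(1-p)^11
= 78 × 9/25 × 2048/48828125 = 1437696/1220703125

P(X=2) = 1437696/1220703125 ≈ 0.12%


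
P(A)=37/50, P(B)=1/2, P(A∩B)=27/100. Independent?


P(A)×P(B) = 37/100
P(A∩B) = 27/100
Not equal → NOT independent

No, not independent


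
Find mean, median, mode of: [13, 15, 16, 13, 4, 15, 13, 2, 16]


Sorted: [2, 4, 13, 13, 13, 15, 15, 16, 16]
Mean = 107/9
Median = 13
Freq: {13: 3, 15: 2, 16: 2, 4: 1, 2: 1}
Mode: [13]

Mean=107/9, Median=13, Mode=13


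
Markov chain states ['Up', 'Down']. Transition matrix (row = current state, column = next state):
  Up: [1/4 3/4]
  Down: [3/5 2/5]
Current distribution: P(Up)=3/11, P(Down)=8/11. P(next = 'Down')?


P(next=Down) = Σᵢ P(now=i)×P(i→Down)
= 3/11×3/4 + 8/11×2/5
= 9/44 + 16/55 = 109/220

P = 109/220 ≈ 0.4955


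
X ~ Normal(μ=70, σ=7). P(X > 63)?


z = (63-70)/7 = -1.0
P(X > 63) = 1 - P(Z ≤ -1.0) = 1 - 0.1587 = 0.8413

P(X > 63) ≈ 0.8413


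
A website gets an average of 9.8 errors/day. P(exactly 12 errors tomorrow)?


Poisson(λ=9.8): P(X=12) = e^(-λ)×λ^k/k!
= e^(-9.8) × 9.8^12 / 12!
≈ 5.545159943e-05 × 784716723735 / 479001600 ≈ 0.090843

P(X=12) ≈ 0.090843 ≈ 9.08%


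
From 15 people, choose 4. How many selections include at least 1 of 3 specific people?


Complement: C(15,4) - C(12,4) = 1365 - 495 = 870

870


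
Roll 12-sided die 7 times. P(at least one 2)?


P(no 2)^7 = (11/12)^7 = 19487171/35831808
P(≥1) = 1 - 19487171/35831808 = 16344637/35831808

P = 16344637/35831808 ≈ 45.61%


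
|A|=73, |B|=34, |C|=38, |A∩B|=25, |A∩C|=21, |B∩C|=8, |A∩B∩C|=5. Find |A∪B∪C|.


|A∪B∪C| = 73+34+38-25-21-8+5 = 96

|A∪B∪C| = 96


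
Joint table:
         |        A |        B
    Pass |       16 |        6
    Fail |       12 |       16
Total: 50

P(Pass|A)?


P(Pass|A) = 16/(16+12) = 16/28 = 4/7

P = 4/7 ≈ 57.14%


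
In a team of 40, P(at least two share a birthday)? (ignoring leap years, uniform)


P(all different) = Π(365-i)/365 for i=0..39
= 0.108768
P(match) = 1 - 0.108768 = 0.891232

P ≈ 0.8912 ≈ 89.12%


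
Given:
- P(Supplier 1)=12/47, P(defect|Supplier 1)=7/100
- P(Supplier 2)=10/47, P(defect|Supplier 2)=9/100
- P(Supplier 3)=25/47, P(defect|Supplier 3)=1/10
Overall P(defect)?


P(B) = Σ P(B|Aᵢ)×P(Aᵢ)
  7/100×12/47 = 21/1175
  9/100×10/47 = 9/470
  1/10×25/47 = 5/94
Sum = 106/1175

P(defect) = 106/1175 ≈ 9.02%


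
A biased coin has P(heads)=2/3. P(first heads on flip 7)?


Geometric: P(X=7) = (1-p)^(k-1)×p = (1/3)^6×2/3 = 2/2187

P(X=7) = 2/2187 ≈ 0.09%


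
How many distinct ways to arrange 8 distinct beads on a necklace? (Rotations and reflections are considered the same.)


Free circular arrangements: rotations and reflections both identified.
(n-1)!/2 = 7!/2 = 5040/2 = 2520

2520


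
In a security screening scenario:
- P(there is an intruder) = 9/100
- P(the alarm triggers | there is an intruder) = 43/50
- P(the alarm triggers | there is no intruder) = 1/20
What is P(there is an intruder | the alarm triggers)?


Using Bayes' theorem:
P(A|B) = P(B|A)·P(A) / P(B)

P(the alarm triggers) = 43/50 × 9/100 + 1/20 × 91/100
= 387/5000 + 91/2000 = 1229/10000

P(there is an intruder|the alarm triggers) = (387/5000) / (1229/10000) = 774/1229

P(there is an intruder|the alarm triggers) = 774/1229 ≈ 62.98%


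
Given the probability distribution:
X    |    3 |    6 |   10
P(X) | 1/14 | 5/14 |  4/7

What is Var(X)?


E[X] = 113/14
E[X²] = 989/14
Var(X) = E[X²] - (E[X])² = 989/14 - 12769/196 = 1077/196

Var(X) = 1077/196 ≈ 5.4949


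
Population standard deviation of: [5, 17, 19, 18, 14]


Mean = 73/5
  (5-73/5)²=2304/25
  (17-73/5)²=144/25
  (19-73/5)²=484/25
  (18-73/5)²=289/25
  (14-73/5)²=9/25
Σ(x-μ)² = 646/5
σ² = (646/5)/5 = 646/25

σ = √(646/25) ≈ 5.0833


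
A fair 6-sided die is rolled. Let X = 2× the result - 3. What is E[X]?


E[die] = (1+6)/2 = 7/2
E[X] = 2×7/2 - 3 = 4

E[X] = 4


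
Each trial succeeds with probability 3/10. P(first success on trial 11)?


Geometric: P(X=11) = (1-p)^(k-1)×p = (7/10)^10×3/10 = 847425747/100000000000

P(X=11) = 847425747/100000000000 ≈ 0.85%


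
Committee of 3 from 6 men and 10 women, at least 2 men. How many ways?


Count by #men:
  2M,1W: C(6,2)×C(10,1)=150
  3M,0W: C(6,3)×C(10,0)=20
Total = 170

170


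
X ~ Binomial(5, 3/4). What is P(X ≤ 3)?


P(X ≤ 3) = Σ P(X=i) for i=0..3
P(X=0) = 1/1024
P(X=1) = 15/1024
P(X=2) = 45/512
P(X=3) = 135/512
Sum = 47/128

P(X ≤ 3) = 47/128 ≈ 36.72%


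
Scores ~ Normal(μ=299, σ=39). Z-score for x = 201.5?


z = (x - μ)/σ = (201.5 - 299)/39 = -2.5

z = -2.5


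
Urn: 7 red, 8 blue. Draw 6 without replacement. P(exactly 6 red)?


Hypergeometric: C(7,6)×C(8,0)/C(15,6)
= 7×1/5005 = 1/715

P(X=6) = 1/715 ≈ 0.14%


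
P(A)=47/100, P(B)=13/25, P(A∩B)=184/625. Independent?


P(A)×P(B) = 611/2500
P(A∩B) = 184/625
Not equal → NOT independent

No, not independent


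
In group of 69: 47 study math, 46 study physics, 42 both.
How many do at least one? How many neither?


|A∪B| = 47+46-42 = 51
Neither = 69-51 = 18

At least one: 51; Neither: 18


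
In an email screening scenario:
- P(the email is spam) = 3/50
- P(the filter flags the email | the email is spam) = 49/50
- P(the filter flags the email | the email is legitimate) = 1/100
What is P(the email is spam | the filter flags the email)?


Using Bayes' theorem:
P(A|B) = P(B|A)·P(A) / P(B)

P(the filter flags the email) = 49/50 × 3/50 + 1/100 × 47/50
= 147/2500 + 47/5000 = 341/5000

P(the email is spam|the filter flags the email) = (147/2500) / (341/5000) = 294/341

P(the email is spam|the filter flags the email) = 294/341 ≈ 86.22%


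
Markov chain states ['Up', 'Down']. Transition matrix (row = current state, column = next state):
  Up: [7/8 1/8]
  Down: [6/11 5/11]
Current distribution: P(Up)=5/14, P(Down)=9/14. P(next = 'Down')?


P(next=Down) = Σᵢ P(now=i)×P(i→Down)
= 5/14×1/8 + 9/14×5/11
= 5/112 + 45/154 = 415/1232

P = 415/1232 ≈ 0.3369


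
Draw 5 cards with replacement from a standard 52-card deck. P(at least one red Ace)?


P(not a red Ace) = 50/52 = 25/26
P(none in 5 draws) = (25/26)^5 = 9765625/11881376
P(≥1 red Ace) = 1 - 9765625/11881376 = 2115751/11881376

P = 2115751/11881376 ≈ 17.81%


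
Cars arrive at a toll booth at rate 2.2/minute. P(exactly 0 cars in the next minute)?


Poisson(λ=2.2): P(X=0) = e^(-λ)×λ^k/k!
= e^(-2.2) × 2.2^0 / 0!
≈ 0.1108031584 × 1 / 1 ≈ 0.110803

P(X=0) ≈ 0.110803 ≈ 11.08%


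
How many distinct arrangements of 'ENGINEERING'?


Letters: 11, freq: {'E': 3, 'N': 3, 'G': 2, 'I': 2, 'R': 1}
11!/(3!×3!×2!×2!×1!) = 39916800/144 = 277200

277200


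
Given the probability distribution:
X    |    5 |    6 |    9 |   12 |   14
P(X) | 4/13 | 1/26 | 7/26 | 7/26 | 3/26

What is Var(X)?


E[X] = 235/26
E[X²] = 2399/26
Var(X) = E[X²] - (E[X])² = 2399/26 - 55225/676 = 7149/676

Var(X) = 7149/676 ≈ 10.5754


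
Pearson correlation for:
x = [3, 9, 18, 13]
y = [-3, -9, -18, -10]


n=4, Σx=43, Σy=-40, Σxy=-544, Σx²=583, Σy²=514
r = (4×(-544) - 43×(-40))/√((4×583 - 43²)(4×514 - (-40)²))
= -456/√(483×456) = -456/√220248 ≈ -456/469.3059 ≈ -0.9716

r ≈ -0.9716


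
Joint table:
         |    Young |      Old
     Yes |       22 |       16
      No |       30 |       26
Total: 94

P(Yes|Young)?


P(Yes|Young) = 22/(22+30) = 22/52 = 11/26

P = 11/26 ≈ 42.31%


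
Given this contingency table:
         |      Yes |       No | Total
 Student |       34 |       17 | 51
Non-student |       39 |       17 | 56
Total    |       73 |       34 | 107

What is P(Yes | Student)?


P(Yes | Student) = 34/(34+17) = 34/51 = 2/3

P(Yes|Student) = 2/3 ≈ 66.67%


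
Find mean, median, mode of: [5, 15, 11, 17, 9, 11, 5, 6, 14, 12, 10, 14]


Sorted: [5, 5, 6, 9, 10, 11, 11, 12, 14, 14, 15, 17]
Mean = 129/12 = 43/4
Median = 11
Freq: {5: 2, 15: 1, 11: 2, 17: 1, 9: 1, 6: 1, 14: 2, 12: 1, 10: 1}
Mode: [5, 11, 14]

Mean=43/4, Median=11, Mode=[5, 11, 14]


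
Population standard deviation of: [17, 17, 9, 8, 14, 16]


Mean = 81/6 = 27/2
  (17-27/2)²=49/4
  (17-27/2)²=49/4
  (9-27/2)²=81/4
  (8-27/2)²=121/4
  (14-27/2)²=1/4
  (16-27/2)²=25/4
Σ(x-μ)² = 163/2
σ² = (163/2)/6 = 163/12

σ = √(163/12) ≈ 3.6856


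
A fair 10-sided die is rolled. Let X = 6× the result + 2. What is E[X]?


E[die] = (1+10)/2 = 11/2
E[X] = 6×11/2 + 2 = 35

E[X] = 35


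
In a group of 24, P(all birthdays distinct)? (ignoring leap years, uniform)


P(all different) = Π(365-i)/365 for i=0..23
= (365/365)×(364/365)×...×(342/365)
= 0.461656

P ≈ 0.4617 ≈ 46.17%


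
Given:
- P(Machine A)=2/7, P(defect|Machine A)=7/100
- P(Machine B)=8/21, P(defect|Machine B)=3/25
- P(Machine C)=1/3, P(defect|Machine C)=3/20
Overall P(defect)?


P(B) = Σ P(B|Aᵢ)×P(Aᵢ)
  7/100×2/7 = 1/50
  3/25×8/21 = 8/175
  3/20×1/3 = 1/20
Sum = 81/700

P(defect) = 81/700 ≈ 11.57%


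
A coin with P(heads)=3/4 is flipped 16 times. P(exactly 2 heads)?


Binomial: P(X=2) = C(16,2)×p^2×(1-p)^14
= 120 × 9/16 × 1/268435456 = 135/536870912

P(X=2) = 135/536870912 ≈ 0.00%


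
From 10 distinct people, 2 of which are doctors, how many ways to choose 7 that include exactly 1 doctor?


Choose 1 of the 2 doctors and 6 of the other 8 people:
C(2,1)×C(8,6) = 2×28 = 56

56


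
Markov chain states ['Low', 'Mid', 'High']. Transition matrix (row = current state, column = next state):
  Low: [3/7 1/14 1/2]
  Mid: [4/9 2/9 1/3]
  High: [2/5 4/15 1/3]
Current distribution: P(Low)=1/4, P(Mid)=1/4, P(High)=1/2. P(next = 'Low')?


P(next=Low) = Σᵢ P(now=i)×P(i→Low)
= 1/4×3/7 + 1/4×4/9 + 1/2×2/5
= 3/28 + 1/9 + 1/5 = 527/1260

P = 527/1260 ≈ 0.4183


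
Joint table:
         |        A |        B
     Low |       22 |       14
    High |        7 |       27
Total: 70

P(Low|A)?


P(Low|A) = 22/(22+7) = 22/29

P = 22/29 ≈ 75.86%


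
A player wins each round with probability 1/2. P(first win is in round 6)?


Geometric: P(X=6) = (1-p)^(k-1)×p = (1/2)^5×1/2 = 1/64

P(X=6) = 1/64 ≈ 1.56%


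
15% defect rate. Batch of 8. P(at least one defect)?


P(all good) = (17/20)^8 = 6975757441/25600000000
P(≥1 defect) = 18624242559/25600000000

P = 18624242559/25600000000 ≈ 72.75%


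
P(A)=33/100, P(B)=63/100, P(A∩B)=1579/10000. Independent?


P(A)×P(B) = 2079/10000
P(A∩B) = 1579/10000
Not equal → NOT independent

No, not independent


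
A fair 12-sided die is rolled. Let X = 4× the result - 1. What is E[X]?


E[die] = (1+12)/2 = 13/2
E[X] = 4×13/2 - 1 = 25

E[X] = 25


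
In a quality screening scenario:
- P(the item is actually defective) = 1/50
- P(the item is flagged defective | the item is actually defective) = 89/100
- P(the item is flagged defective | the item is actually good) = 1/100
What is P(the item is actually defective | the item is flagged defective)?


Using Bayes' theorem:
P(A|B) = P(B|A)·P(A) / P(B)

P(the item is flagged defective) = 89/100 × 1/50 + 1/100 × 49/50
= 89/5000 + 49/5000 = 69/2500

P(the item is actually defective|the item is flagged defective) = (89/5000) / (69/2500) = 89/138

P(the item is actually defective|the item is flagged defective) = 89/138 ≈ 64.49%


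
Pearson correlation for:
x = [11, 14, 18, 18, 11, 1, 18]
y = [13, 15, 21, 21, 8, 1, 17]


n=7, Σx=91, Σy=96, Σxy=1504, Σx²=1411, Σy²=1630
r = (7×1504 - 91×96)/√((7×1411 - 91²)(7×1630 - 96²))
= 1792/√(1596×2194) = 1792/√3501624 ≈ 1792/1871.2627 ≈ 0.9576

r ≈ 0.9576


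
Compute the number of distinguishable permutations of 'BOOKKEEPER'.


Letters: 10, freq: {'B': 1, 'O': 2, 'K': 2, 'E': 3, 'P': 1, 'R': 1}
10!/(1!×2!×2!×3!×1!×1!) = 3628800/24 = 151200

151200


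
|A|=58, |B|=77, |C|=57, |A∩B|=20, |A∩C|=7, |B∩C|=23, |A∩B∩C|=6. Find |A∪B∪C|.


|A∪B∪C| = 58+77+57-20-7-23+6 = 148

|A∪B∪C| = 148


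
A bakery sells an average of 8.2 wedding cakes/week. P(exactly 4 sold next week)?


Poisson(λ=8.2): P(X=4) = e^(-λ)×λ^k/k!
= e^(-8.2) × 8.2^4 / 4!
≈ 0.00027465357 × 4521.2176 / 24 ≈ 0.051740

P(X=4) ≈ 0.051740 ≈ 5.17%


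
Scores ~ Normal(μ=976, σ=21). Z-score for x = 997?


z = (x - μ)/σ = (997 - 976)/21 = 1.0

z = 1.0


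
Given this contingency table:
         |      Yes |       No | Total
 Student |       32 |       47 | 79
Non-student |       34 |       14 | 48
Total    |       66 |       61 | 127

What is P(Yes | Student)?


P(Yes | Student) = 32/(32+47) = 32/79

P(Yes|Student) = 32/79 ≈ 40.51%


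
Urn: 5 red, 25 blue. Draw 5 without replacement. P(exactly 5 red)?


Hypergeometric: C(5,5)×C(25,0)/C(30,5)
= 1×1/142506 = 1/142506

P(X=5) = 1/142506 ≈ 0.00%


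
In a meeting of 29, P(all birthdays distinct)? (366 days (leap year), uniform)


P(all different) = Π(366-i)/366 for i=0..28
= (366/366)×(365/366)×...×(338/366)
= 0.320056

P ≈ 0.3201 ≈ 32.01%


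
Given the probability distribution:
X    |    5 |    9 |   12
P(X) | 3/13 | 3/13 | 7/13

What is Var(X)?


E[X] = 126/13
E[X²] = 102
Var(X) = E[X²] - (E[X])² = 102 - 15876/169 = 1362/169

Var(X) = 1362/169 ≈ 8.0592


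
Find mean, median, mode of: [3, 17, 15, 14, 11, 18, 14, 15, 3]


Sorted: [3, 3, 11, 14, 14, 15, 15, 17, 18]
Mean = 110/9
Median = 14
Freq: {3: 2, 17: 1, 15: 2, 14: 2, 11: 1, 18: 1}
Mode: [3, 14, 15]

Mean=110/9, Median=14, Mode=[3, 14, 15]


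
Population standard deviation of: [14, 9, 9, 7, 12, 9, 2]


Mean = 62/7
  (14-62/7)²=1296/49
  (9-62/7)²=1/49
  (9-62/7)²=1/49
  (7-62/7)²=169/49
  (12-62/7)²=484/49
  (9-62/7)²=1/49
  (2-62/7)²=2304/49
Σ(x-μ)² = 608/7
σ² = (608/7)/7 = 608/49

σ = √(608/49) ≈ 3.5225


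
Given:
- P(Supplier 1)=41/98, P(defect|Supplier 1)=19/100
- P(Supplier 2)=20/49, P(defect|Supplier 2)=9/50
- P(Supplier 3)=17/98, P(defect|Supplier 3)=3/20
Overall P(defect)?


P(B) = Σ P(B|Aᵢ)×P(Aᵢ)
  19/100×41/98 = 779/9800
  9/50×20/49 = 18/245
  3/20×17/98 = 51/1960
Sum = 877/4900

P(defect) = 877/4900 ≈ 17.90%


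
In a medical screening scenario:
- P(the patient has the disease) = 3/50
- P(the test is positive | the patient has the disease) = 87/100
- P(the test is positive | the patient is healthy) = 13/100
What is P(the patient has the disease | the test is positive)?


Using Bayes' theorem:
P(A|B) = P(B|A)·P(A) / P(B)

P(the test is positive) = 87/100 × 3/50 + 13/100 × 47/50
= 261/5000 + 611/5000 = 109/625

P(the patient has the disease|the test is positive) = (261/5000) / (109/625) = 261/872

P(the patient has the disease|the test is positive) = 261/872 ≈ 29.93%


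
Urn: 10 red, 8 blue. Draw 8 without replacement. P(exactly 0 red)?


Hypergeometric: C(10,0)×C(8,8)/C(18,8)
= 1×1/43758 = 1/43758

P(X=0) = 1/43758 ≈ 0.00%


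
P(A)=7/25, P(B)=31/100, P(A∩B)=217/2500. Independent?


P(A)×P(B) = 217/2500
P(A∩B) = 217/2500
Equal ✓ → Independent

Yes, independent


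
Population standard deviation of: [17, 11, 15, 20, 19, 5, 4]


Mean = 91/7 = 13
  (17-13)²=16
  (11-13)²=4
  (15-13)²=4
  (20-13)²=49
  (19-13)²=36
  (5-13)²=64
  (4-13)²=81
Σ(x-μ)² = 254
σ² = 254/7

σ = √(254/7) ≈ 6.0238


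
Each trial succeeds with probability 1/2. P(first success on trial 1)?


Geometric: P(X=1) = (1-p)^(k-1)×p = (1/2)^0×1/2 = 1/2

P(X=1) = 1/2 ≈ 50.00%


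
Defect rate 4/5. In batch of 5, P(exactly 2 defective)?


Binomial: P(X=2) = C(5,2)×p^2×(1-p)^3
= 10 × 16/25 × 1/125 = 32/625

P(X=2) = 32/625 ≈ 5.12%


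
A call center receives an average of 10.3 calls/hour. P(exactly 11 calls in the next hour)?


Poisson(λ=10.3): P(X=11) = e^(-λ)×λ^k/k!
= e^(-10.3) × 10.3^11 / 11!
≈ 3.363309519e-05 × 138423387072 / 39916800 ≈ 0.116633

P(X=11) ≈ 0.116633 ≈ 11.66%


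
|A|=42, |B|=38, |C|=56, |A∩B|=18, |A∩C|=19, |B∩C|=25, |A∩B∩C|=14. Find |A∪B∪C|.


|A∪B∪C| = 42+38+56-18-19-25+14 = 88

|A∪B∪C| = 88


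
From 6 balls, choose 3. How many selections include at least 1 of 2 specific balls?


Complement: C(6,3) - C(4,3) = 20 - 4 = 16

16


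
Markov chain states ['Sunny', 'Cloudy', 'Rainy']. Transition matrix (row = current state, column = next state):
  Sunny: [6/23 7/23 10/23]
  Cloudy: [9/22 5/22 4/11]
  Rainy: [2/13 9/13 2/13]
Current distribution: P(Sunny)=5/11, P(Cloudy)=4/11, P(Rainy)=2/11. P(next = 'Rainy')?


P(next=Rainy) = Σᵢ P(now=i)×P(i→Rainy)
= 5/11×10/23 + 4/11×4/11 + 2/11×2/13
= 50/253 + 16/121 + 4/143 = 12946/36179

P = 12946/36179 ≈ 0.3578


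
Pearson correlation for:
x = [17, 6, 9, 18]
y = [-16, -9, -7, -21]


n=4, Σx=50, Σy=-53, Σxy=-767, Σx²=730, Σy²=827
r = (4×(-767) - 50×(-53))/√((4×730 - 50²)(4×827 - (-53)²))
= -418/√(420×499) = -418/√209580 ≈ -418/457.7991 ≈ -0.9131

r ≈ -0.9131


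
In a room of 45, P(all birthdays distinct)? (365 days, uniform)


P(all different) = Π(365-i)/365 for i=0..44
= (365/365)×(364/365)×...×(321/365)
= 0.059024

P ≈ 0.0590 ≈ 5.90%


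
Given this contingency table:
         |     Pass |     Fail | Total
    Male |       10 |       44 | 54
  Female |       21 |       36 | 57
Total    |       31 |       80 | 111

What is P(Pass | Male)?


P(Pass | Male) = 10/(10+44) = 10/54 = 5/27

P(Pass|Male) = 5/27 ≈ 18.52%


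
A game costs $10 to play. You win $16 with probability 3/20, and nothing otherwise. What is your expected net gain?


E[gain] = (16-10)×3/20 + (-10)×17/20
= 9/10 - 17/2 = -38/5

Expected net gain = $-38/5 ≈ $-7.60


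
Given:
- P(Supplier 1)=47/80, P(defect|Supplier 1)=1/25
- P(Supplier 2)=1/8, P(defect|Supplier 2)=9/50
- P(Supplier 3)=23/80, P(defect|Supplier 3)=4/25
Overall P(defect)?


P(B) = Σ P(B|Aᵢ)×P(Aᵢ)
  1/25×47/80 = 47/2000
  9/50×1/8 = 9/400
  4/25×23/80 = 23/500
Sum = 23/250

P(defect) = 23/250 ≈ 9.20%


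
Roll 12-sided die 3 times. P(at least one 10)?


P(no 10)^3 = (11/12)^3 = 1331/1728
P(≥1) = 1 - 1331/1728 = 397/1728

P = 397/1728 ≈ 22.97%


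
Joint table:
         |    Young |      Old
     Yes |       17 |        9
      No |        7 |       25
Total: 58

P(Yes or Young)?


P(Yes∨Young) = P(Yes) + P(Young) - P(Yes∧Young)
= (26 + 24 - 17)/58 = 33/58

P = 33/58 ≈ 56.90%


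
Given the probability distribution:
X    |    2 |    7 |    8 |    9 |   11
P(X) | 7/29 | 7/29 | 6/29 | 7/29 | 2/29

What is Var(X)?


E[X] = 196/29
E[X²] = 1564/29
Var(X) = E[X²] - (E[X])² = 1564/29 - 38416/841 = 6940/841

Var(X) = 6940/841 ≈ 8.2521


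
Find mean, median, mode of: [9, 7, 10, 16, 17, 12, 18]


Sorted: [7, 9, 10, 12, 16, 17, 18]
Mean = 89/7
Median = 12
Freq: {9: 1, 7: 1, 10: 1, 16: 1, 17: 1, 12: 1, 18: 1}
Mode: No mode

Mean=89/7, Median=12, Mode=No mode


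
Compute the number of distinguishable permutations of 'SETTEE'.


Letters: 6, freq: {'S': 1, 'E': 3, 'T': 2}
6!/(1!×3!×2!) = 720/12 = 60

60


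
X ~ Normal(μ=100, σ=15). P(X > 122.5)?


z = (122.5-100)/15 = 1.5
P(X > 122.5) = 1 - P(Z ≤ 1.5) = 1 - 0.9332 = 0.0668

P(X > 122.5) ≈ 0.0668


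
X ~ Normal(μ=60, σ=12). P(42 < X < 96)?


z₁=(42-60)/12=-1.5, z₂=(96-60)/12=3.0
P = Φ(3.0) - Φ(-1.5) = 0.998650 - 0.066807 = 0.931843 ≈ 0.9318

P(42 < X < 96) ≈ 0.9318


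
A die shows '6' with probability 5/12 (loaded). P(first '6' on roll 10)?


Geometric: P(X=10) = (1-p)^(k-1)×p = (7/12)^9×5/12 = 201768035/61917364224

P(X=10) = 201768035/61917364224 ≈ 0.33%


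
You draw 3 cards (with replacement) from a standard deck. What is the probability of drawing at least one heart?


P(not a heart) = 39/52 = 3/4
P(none in 3 draws) = (3/4)^3 = 27/64
P(≥1 heart) = 1 - 27/64 = 37/64

P = 37/64 ≈ 57.81%


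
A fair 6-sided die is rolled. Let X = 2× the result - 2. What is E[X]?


E[die] = (1+6)/2 = 7/2
E[X] = 2×7/2 - 2 = 5

E[X] = 5


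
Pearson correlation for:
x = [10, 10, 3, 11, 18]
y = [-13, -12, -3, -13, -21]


n=5, Σx=52, Σy=-62, Σxy=-780, Σx²=654, Σy²=932
r = (5×(-780) - 52×(-62))/√((5×654 - 52²)(5×932 - (-62)²))
= -676/√(566×816) = -676/√461856 ≈ -676/679.5999 ≈ -0.9947

r ≈ -0.9947


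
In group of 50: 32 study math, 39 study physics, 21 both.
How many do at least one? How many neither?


|A∪B| = 32+39-21 = 50
Neither = 50-50 = 0

At least one: 50; Neither: 0


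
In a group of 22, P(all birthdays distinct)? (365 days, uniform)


P(all different) = Π(365-i)/365 for i=0..21
= (365/365)×(364/365)×...×(344/365)
= 0.524305

P ≈ 0.5243 ≈ 52.43%


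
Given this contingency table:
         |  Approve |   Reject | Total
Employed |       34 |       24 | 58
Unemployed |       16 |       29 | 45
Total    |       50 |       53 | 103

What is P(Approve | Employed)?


P(Approve | Employed) = 34/(34+24) = 34/58 = 17/29

P(Approve|Employed) = 17/29 ≈ 58.62%


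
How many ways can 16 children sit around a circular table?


Circular arrangements of 16 distinct objects: fix one position to break rotational symmetry.
(n-1)! = 15! = 1307674368000

1307674368000


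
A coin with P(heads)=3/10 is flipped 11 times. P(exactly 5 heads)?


Binomial: P(X=5) = C(11,5)×p^5×(1-p)^6
= 462 × 243/100000 × 117649/1000000 = 6603991317/50000000000

P(X=5) = 6603991317/50000000000 ≈ 13.21%


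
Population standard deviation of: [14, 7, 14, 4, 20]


Mean = 59/5
  (14-59/5)²=121/25
  (7-59/5)²=576/25
  (14-59/5)²=121/25
  (4-59/5)²=1521/25
  (20-59/5)²=1681/25
Σ(x-μ)² = 804/5
σ² = (804/5)/5 = 804/25

σ = √(804/25) ≈ 5.6710


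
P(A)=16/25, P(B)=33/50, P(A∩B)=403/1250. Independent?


P(A)×P(B) = 264/625
P(A∩B) = 403/1250
Not equal → NOT independent

No, not independent


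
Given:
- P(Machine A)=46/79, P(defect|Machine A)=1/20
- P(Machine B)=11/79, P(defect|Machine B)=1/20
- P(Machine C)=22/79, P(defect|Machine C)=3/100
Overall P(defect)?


P(B) = Σ P(B|Aᵢ)×P(Aᵢ)
  1/20×46/79 = 23/790
  1/20×11/79 = 11/1580
  3/100×22/79 = 33/3950
Sum = 351/7900

P(defect) = 351/7900 ≈ 4.44%


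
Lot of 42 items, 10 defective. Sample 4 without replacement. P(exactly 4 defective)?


Hypergeometric: C(10,4)×C(32,0)/C(42,4)
= 210×1/111930 = 1/533

P(X=4) = 1/533 ≈ 0.19%


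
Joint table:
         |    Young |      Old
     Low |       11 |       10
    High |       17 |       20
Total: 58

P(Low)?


P(Low) = (11+10)/58 = 21/58

P(Low) = 21/58 ≈ 36.21%


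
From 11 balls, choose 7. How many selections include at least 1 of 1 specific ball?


Complement: C(11,7) - C(10,7) = 330 - 120 = 210

210


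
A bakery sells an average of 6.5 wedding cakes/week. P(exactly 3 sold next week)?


Poisson(λ=6.5): P(X=3) = e^(-λ)×λ^k/k!
= e^(-6.5) × 6.5^3 / 3!
≈ 0.001503439193 × 274.625 / 6 ≈ 0.068814

P(X=3) ≈ 0.068814 ≈ 6.88%


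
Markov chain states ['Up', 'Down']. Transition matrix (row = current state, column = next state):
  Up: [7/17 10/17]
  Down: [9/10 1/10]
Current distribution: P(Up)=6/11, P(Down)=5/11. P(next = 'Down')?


P(next=Down) = Σᵢ P(now=i)×P(i→Down)
= 6/11×10/17 + 5/11×1/10
= 60/187 + 1/22 = 137/374

P = 137/374 ≈ 0.3663


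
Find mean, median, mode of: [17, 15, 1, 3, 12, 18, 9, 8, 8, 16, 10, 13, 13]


Sorted: [1, 3, 8, 8, 9, 10, 12, 13, 13, 15, 16, 17, 18]
Mean = 143/13 = 11
Median = 12
Freq: {17: 1, 15: 1, 1: 1, 3: 1, 12: 1, 18: 1, 9: 1, 8: 2, 16: 1, 10: 1, 13: 2}
Mode: [8, 13]

Mean=11, Median=12, Mode=[8, 13]


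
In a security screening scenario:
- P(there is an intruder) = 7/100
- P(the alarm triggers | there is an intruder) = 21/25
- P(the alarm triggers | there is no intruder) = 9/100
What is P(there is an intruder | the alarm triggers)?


Using Bayes' theorem:
P(A|B) = P(B|A)·P(A) / P(B)

P(the alarm triggers) = 21/25 × 7/100 + 9/100 × 93/100
= 147/2500 + 837/10000 = 57/400

P(there is an intruder|the alarm triggers) = (147/2500) / (57/400) = 196/475

P(there is an intruder|the alarm triggers) = 196/475 ≈ 41.26%
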